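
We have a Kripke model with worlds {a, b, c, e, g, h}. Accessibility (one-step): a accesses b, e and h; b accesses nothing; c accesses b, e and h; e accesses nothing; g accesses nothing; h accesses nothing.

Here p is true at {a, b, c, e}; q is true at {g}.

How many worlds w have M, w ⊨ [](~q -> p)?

4

a: successors {b, e, h}; ~q -> p there: b:T, e:T, h:F. ✗
b: no successors, so [](~q -> p) holds vacuously. ✓
c: successors {b, e, h}; ~q -> p there: b:T, e:T, h:F. ✗
e: no successors, so [](~q -> p) holds vacuously. ✓
g: no successors, so [](~q -> p) holds vacuously. ✓
h: no successors, so [](~q -> p) holds vacuously. ✓
Satisfying worlds: {b, e, g, h}.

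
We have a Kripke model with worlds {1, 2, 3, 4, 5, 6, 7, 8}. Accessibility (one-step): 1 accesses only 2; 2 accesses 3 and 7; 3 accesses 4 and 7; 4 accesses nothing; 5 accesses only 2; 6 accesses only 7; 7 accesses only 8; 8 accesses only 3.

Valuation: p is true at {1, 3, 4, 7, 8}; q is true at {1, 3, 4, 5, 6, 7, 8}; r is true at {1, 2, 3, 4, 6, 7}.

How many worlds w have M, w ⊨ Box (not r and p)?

1: successors {2}; not r and p there: 2:F. ✗
2: successors {3, 7}; not r and p there: 3:F, 7:F. ✗
3: successors {4, 7}; not r and p there: 4:F, 7:F. ✗
4: no successors, so Box (not r and p) holds vacuously. ✓
5: successors {2}; not r and p there: 2:F. ✗
6: successors {7}; not r and p there: 7:F. ✗
7: successors {8}; not r and p there: 8:T. ✓
8: successors {3}; not r and p there: 3:F. ✗
Satisfying worlds: {4, 7}.

2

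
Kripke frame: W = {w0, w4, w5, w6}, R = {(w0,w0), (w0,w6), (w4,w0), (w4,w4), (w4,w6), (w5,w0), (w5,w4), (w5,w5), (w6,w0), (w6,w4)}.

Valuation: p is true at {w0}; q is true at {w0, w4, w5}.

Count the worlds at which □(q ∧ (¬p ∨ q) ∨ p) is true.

2

w0: successors {w0, w6}; q ∧ (¬p ∨ q) ∨ p there: w0:T, w6:F. ✗
w4: successors {w0, w4, w6}; q ∧ (¬p ∨ q) ∨ p there: w0:T, w4:T, w6:F. ✗
w5: successors {w0, w4, w5}; q ∧ (¬p ∨ q) ∨ p there: w0:T, w4:T, w5:T. ✓
w6: successors {w0, w4}; q ∧ (¬p ∨ q) ∨ p there: w0:T, w4:T. ✓
Satisfying worlds: {w5, w6}.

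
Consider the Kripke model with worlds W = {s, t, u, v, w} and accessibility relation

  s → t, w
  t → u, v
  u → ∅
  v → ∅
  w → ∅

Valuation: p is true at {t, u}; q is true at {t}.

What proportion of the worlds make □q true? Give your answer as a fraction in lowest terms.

3/5

s: successors {t, w}; q there: t:T, w:F. ✗
t: successors {u, v}; q there: u:F, v:F. ✗
u: no successors, so □q holds vacuously. ✓
v: no successors, so □q holds vacuously. ✓
w: no successors, so □q holds vacuously. ✓
That's 3 of 5 worlds, so 3/5.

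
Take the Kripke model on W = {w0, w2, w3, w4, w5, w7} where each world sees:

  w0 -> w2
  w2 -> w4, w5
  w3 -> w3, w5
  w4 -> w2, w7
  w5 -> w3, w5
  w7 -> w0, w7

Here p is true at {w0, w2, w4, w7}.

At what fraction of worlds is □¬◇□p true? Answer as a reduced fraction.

1/3

w0: successors {w2}; ¬◇□p there: w2:F. ✗
w2: successors {w4, w5}; ¬◇□p there: w4:F, w5:T. ✗
w3: successors {w3, w5}; ¬◇□p there: w3:T, w5:T. ✓
w4: successors {w2, w7}; ¬◇□p there: w2:F, w7:F. ✗
w5: successors {w3, w5}; ¬◇□p there: w3:T, w5:T. ✓
w7: successors {w0, w7}; ¬◇□p there: w0:T, w7:F. ✗
That's 2 of 6 worlds, so 2/6 = 1/3.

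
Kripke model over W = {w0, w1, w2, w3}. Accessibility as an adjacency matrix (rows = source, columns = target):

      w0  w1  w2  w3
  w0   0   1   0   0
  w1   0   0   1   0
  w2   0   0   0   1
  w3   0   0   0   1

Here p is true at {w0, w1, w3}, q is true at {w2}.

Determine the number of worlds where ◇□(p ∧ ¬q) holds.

w0: successors {w1}; □(p ∧ ¬q) there: w1:F. ✗
w1: successors {w2}; □(p ∧ ¬q) there: w2:T. ✓
w2: successors {w3}; □(p ∧ ¬q) there: w3:T. ✓
w3: successors {w3}; □(p ∧ ¬q) there: w3:T. ✓
Satisfying worlds: {w1, w2, w3}.

3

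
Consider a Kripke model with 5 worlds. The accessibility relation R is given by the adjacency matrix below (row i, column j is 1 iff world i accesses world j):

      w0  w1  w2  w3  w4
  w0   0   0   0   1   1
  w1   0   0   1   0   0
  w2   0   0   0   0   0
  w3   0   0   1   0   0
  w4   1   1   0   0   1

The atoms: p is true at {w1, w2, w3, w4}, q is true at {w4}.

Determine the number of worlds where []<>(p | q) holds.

w0: successors {w3, w4}; <>(p | q) there: w3:T, w4:T. ✓
w1: successors {w2}; <>(p | q) there: w2:F. ✗
w2: no successors, so []<>(p | q) holds vacuously. ✓
w3: successors {w2}; <>(p | q) there: w2:F. ✗
w4: successors {w0, w1, w4}; <>(p | q) there: w0:T, w1:T, w4:T. ✓
Satisfying worlds: {w0, w2, w4}.

3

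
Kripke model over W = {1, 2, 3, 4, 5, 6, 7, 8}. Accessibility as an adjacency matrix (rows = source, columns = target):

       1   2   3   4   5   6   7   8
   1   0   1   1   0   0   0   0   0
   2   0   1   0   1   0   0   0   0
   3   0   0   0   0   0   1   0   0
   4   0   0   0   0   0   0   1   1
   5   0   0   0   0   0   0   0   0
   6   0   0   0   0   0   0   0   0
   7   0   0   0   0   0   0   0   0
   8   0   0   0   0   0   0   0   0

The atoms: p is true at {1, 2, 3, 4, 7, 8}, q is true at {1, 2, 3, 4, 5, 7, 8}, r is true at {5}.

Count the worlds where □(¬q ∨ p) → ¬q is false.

1: □(¬q ∨ p) is T, ¬q is F. ✗
2: □(¬q ∨ p) is T, ¬q is F. ✗
3: □(¬q ∨ p) is T, ¬q is F. ✗
4: □(¬q ∨ p) is T, ¬q is F. ✗
5: □(¬q ∨ p) is T, ¬q is F. ✗
6: □(¬q ∨ p) is T, ¬q is T. ✓
7: □(¬q ∨ p) is T, ¬q is F. ✗
8: □(¬q ∨ p) is T, ¬q is F. ✗
Satisfying worlds: {6}.
So □(¬q ∨ p) → ¬q fails at the other 7 worlds.

7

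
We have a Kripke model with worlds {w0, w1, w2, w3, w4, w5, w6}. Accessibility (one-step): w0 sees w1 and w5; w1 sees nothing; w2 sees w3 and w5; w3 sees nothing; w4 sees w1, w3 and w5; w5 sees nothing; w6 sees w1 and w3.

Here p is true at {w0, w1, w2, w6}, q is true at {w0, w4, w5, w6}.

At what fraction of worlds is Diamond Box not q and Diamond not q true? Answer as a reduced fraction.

w0: Diamond Box not q is T, Diamond not q is T. ✓
w1: Diamond Box not q is F, Diamond not q is F. ✗
w2: Diamond Box not q is T, Diamond not q is T. ✓
w3: Diamond Box not q is F, Diamond not q is F. ✗
w4: Diamond Box not q is T, Diamond not q is T. ✓
w5: Diamond Box not q is F, Diamond not q is F. ✗
w6: Diamond Box not q is T, Diamond not q is T. ✓
That's 4 of 7 worlds, so 4/7.

4/7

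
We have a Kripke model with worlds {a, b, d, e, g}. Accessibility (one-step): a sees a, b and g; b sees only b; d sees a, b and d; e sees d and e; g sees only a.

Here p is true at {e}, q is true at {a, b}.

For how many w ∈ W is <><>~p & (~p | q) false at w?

1

a: <><>~p is T, ~p | q is T. ✓
b: <><>~p is T, ~p | q is T. ✓
d: <><>~p is T, ~p | q is T. ✓
e: <><>~p is T, ~p | q is F. ✗
g: <><>~p is T, ~p | q is T. ✓
Satisfying worlds: {a, b, d, g}.
So <><>~p & (~p | q) fails at the other 1 world.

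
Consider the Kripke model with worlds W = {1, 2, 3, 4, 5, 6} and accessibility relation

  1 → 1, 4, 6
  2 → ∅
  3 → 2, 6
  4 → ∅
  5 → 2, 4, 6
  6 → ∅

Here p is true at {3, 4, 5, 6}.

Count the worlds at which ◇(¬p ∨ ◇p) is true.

1: successors {1, 4, 6}; ¬p ∨ ◇p there: 1:T, 4:F, 6:F. ✓
2: no successors, so ◇(¬p ∨ ◇p) fails. ✗
3: successors {2, 6}; ¬p ∨ ◇p there: 2:T, 6:F. ✓
4: no successors, so ◇(¬p ∨ ◇p) fails. ✗
5: successors {2, 4, 6}; ¬p ∨ ◇p there: 2:T, 4:F, 6:F. ✓
6: no successors, so ◇(¬p ∨ ◇p) fails. ✗
Satisfying worlds: {1, 3, 5}.

3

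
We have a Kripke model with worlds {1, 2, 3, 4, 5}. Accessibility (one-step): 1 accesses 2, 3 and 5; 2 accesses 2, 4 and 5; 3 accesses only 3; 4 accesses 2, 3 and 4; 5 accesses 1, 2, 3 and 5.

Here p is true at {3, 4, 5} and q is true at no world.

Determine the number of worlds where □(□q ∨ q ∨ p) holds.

1

1: successors {2, 3, 5}; □q ∨ q ∨ p there: 2:F, 3:T, 5:T. ✗
2: successors {2, 4, 5}; □q ∨ q ∨ p there: 2:F, 4:T, 5:T. ✗
3: successors {3}; □q ∨ q ∨ p there: 3:T. ✓
4: successors {2, 3, 4}; □q ∨ q ∨ p there: 2:F, 3:T, 4:T. ✗
5: successors {1, 2, 3, 5}; □q ∨ q ∨ p there: 1:F, 2:F, 3:T, 5:T. ✗
Satisfying worlds: {3}.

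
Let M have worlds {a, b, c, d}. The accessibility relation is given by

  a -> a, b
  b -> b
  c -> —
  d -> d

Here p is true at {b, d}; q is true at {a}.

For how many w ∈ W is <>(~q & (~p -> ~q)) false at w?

a: successors {a, b}; ~q & (~p -> ~q) there: a:F, b:T. ✓
b: successors {b}; ~q & (~p -> ~q) there: b:T. ✓
c: no successors, so <>(~q & (~p -> ~q)) fails. ✗
d: successors {d}; ~q & (~p -> ~q) there: d:T. ✓
Satisfying worlds: {a, b, d}.
So <>(~q & (~p -> ~q)) fails at the other 1 world.

1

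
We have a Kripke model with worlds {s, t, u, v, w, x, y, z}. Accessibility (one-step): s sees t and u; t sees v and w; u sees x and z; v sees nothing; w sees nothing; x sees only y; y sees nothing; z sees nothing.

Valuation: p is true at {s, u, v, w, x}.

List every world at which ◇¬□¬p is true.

s: successors {t, u}; ¬□¬p there: t:T, u:T. ✓
t: successors {v, w}; ¬□¬p there: v:F, w:F. ✗
u: successors {x, z}; ¬□¬p there: x:F, z:F. ✗
v: no successors, so ◇¬□¬p fails. ✗
w: no successors, so ◇¬□¬p fails. ✗
x: successors {y}; ¬□¬p there: y:F. ✗
y: no successors, so ◇¬□¬p fails. ✗
z: no successors, so ◇¬□¬p fails. ✗

{s}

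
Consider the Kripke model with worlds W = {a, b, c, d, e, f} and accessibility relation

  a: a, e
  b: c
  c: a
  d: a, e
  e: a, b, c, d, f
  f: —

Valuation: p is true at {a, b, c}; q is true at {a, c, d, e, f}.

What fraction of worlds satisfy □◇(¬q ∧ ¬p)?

1/6

a: successors {a, e}; ◇(¬q ∧ ¬p) there: a:F, e:F. ✗
b: successors {c}; ◇(¬q ∧ ¬p) there: c:F. ✗
c: successors {a}; ◇(¬q ∧ ¬p) there: a:F. ✗
d: successors {a, e}; ◇(¬q ∧ ¬p) there: a:F, e:F. ✗
e: successors {a, b, c, d, f}; ◇(¬q ∧ ¬p) there: a:F, b:F, c:F, d:F, f:F. ✗
f: no successors, so □◇(¬q ∧ ¬p) holds vacuously. ✓
That's 1 of 6 worlds, so 1/6.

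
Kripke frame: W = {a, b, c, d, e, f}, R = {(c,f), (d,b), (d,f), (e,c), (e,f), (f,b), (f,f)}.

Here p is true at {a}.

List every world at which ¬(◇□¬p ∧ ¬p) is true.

{a, b}

a: ◇□¬p ∧ ¬p is F. ✓
b: ◇□¬p ∧ ¬p is F. ✓
c: ◇□¬p ∧ ¬p is T. ✗
d: ◇□¬p ∧ ¬p is T. ✗
e: ◇□¬p ∧ ¬p is T. ✗
f: ◇□¬p ∧ ¬p is T. ✗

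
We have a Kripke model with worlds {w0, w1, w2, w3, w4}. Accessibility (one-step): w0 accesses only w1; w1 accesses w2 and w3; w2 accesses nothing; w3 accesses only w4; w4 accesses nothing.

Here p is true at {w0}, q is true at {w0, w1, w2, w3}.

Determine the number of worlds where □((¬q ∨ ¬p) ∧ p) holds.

w0: successors {w1}; (¬q ∨ ¬p) ∧ p there: w1:F. ✗
w1: successors {w2, w3}; (¬q ∨ ¬p) ∧ p there: w2:F, w3:F. ✗
w2: no successors, so □((¬q ∨ ¬p) ∧ p) holds vacuously. ✓
w3: successors {w4}; (¬q ∨ ¬p) ∧ p there: w4:F. ✗
w4: no successors, so □((¬q ∨ ¬p) ∧ p) holds vacuously. ✓
Satisfying worlds: {w2, w4}.

2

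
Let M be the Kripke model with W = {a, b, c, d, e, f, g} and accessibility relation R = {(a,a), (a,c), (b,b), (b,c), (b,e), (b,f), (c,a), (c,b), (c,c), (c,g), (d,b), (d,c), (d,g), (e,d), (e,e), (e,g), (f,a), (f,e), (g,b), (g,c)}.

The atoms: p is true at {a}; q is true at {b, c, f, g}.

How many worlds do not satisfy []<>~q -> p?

a: []<>~q is T, p is T. ✓
b: []<>~q is T, p is F. ✗
c: []<>~q is F, p is F. ✓
d: []<>~q is F, p is F. ✓
e: []<>~q is F, p is F. ✓
f: []<>~q is T, p is F. ✗
g: []<>~q is T, p is F. ✗
Satisfying worlds: {a, c, d, e}.
So []<>~q -> p fails at the other 3 worlds.

3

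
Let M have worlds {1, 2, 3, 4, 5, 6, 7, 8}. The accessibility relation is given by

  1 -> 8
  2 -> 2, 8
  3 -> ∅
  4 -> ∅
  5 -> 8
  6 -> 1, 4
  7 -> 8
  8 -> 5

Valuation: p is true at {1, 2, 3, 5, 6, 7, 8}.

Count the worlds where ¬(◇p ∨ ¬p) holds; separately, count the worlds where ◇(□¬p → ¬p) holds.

1 and 6

For ¬(◇p ∨ ¬p):
1: ◇p ∨ ¬p is T. ✗
2: ◇p ∨ ¬p is T. ✗
3: ◇p ∨ ¬p is F. ✓
4: ◇p ∨ ¬p is T. ✗
5: ◇p ∨ ¬p is T. ✗
6: ◇p ∨ ¬p is T. ✗
7: ◇p ∨ ¬p is T. ✗
8: ◇p ∨ ¬p is T. ✗
— 1 world.
For ◇(□¬p → ¬p):
1: successors {8}; □¬p → ¬p there: 8:T. ✓
2: successors {2, 8}; □¬p → ¬p there: 2:T, 8:T. ✓
3: no successors, so ◇(□¬p → ¬p) fails. ✗
4: no successors, so ◇(□¬p → ¬p) fails. ✗
5: successors {8}; □¬p → ¬p there: 8:T. ✓
6: successors {1, 4}; □¬p → ¬p there: 1:T, 4:T. ✓
7: successors {8}; □¬p → ¬p there: 8:T. ✓
8: successors {5}; □¬p → ¬p there: 5:T. ✓
— 6 worlds.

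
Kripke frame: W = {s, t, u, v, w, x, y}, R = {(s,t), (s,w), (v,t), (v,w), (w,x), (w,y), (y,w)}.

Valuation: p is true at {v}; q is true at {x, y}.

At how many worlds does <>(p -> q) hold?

s: successors {t, w}; p -> q there: t:T, w:T. ✓
t: no successors, so <>(p -> q) fails. ✗
u: no successors, so <>(p -> q) fails. ✗
v: successors {t, w}; p -> q there: t:T, w:T. ✓
w: successors {x, y}; p -> q there: x:T, y:T. ✓
x: no successors, so <>(p -> q) fails. ✗
y: successors {w}; p -> q there: w:T. ✓
Satisfying worlds: {s, v, w, y}.

4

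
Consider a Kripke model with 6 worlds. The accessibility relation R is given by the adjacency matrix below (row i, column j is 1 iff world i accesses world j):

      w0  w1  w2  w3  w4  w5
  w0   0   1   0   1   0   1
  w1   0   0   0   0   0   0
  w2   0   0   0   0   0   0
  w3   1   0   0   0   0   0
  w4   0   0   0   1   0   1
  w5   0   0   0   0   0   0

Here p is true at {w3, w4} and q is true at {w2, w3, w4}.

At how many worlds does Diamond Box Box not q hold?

3

w0: successors {w1, w3, w5}; Box Box not q there: w1:T, w3:F, w5:T. ✓
w1: no successors, so Diamond Box Box not q fails. ✗
w2: no successors, so Diamond Box Box not q fails. ✗
w3: successors {w0}; Box Box not q there: w0:T. ✓
w4: successors {w3, w5}; Box Box not q there: w3:F, w5:T. ✓
w5: no successors, so Diamond Box Box not q fails. ✗
Satisfying worlds: {w0, w3, w4}.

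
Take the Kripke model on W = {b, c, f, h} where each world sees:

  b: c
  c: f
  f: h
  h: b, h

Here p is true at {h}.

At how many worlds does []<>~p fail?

b: successors {c}; <>~p there: c:T. ✓
c: successors {f}; <>~p there: f:F. ✗
f: successors {h}; <>~p there: h:T. ✓
h: successors {b, h}; <>~p there: b:T, h:T. ✓
Satisfying worlds: {b, f, h}.
So []<>~p fails at the other 1 world.

1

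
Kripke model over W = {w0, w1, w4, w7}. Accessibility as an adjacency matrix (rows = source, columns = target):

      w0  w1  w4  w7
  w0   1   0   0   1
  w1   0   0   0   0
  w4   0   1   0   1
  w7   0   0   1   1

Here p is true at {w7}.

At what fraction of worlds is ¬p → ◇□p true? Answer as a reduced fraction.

1/2

w0: ¬p is T, ◇□p is F. ✗
w1: ¬p is T, ◇□p is F. ✗
w4: ¬p is T, ◇□p is T. ✓
w7: ¬p is F, ◇□p is F. ✓
That's 2 of 4 worlds, so 2/4 = 1/2.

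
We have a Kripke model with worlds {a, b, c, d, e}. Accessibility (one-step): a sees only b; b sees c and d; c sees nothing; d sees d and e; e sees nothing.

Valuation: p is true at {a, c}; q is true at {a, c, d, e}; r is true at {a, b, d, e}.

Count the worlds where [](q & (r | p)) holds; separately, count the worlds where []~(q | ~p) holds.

For [](q & (r | p)):
a: successors {b}; q & (r | p) there: b:F. ✗
b: successors {c, d}; q & (r | p) there: c:T, d:T. ✓
c: no successors, so [](q & (r | p)) holds vacuously. ✓
d: successors {d, e}; q & (r | p) there: d:T, e:T. ✓
e: no successors, so [](q & (r | p)) holds vacuously. ✓
— 4 worlds.
For []~(q | ~p):
a: successors {b}; ~(q | ~p) there: b:F. ✗
b: successors {c, d}; ~(q | ~p) there: c:F, d:F. ✗
c: no successors, so []~(q | ~p) holds vacuously. ✓
d: successors {d, e}; ~(q | ~p) there: d:F, e:F. ✗
e: no successors, so []~(q | ~p) holds vacuously. ✓
— 2 worlds.

4 and 2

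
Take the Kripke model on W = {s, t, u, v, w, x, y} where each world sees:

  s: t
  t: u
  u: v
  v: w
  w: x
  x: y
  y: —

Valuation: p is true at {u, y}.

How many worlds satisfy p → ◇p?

5

s: p is F, ◇p is F. ✓
t: p is F, ◇p is T. ✓
u: p is T, ◇p is F. ✗
v: p is F, ◇p is F. ✓
w: p is F, ◇p is F. ✓
x: p is F, ◇p is T. ✓
y: p is T, ◇p is F. ✗
Satisfying worlds: {s, t, v, w, x}.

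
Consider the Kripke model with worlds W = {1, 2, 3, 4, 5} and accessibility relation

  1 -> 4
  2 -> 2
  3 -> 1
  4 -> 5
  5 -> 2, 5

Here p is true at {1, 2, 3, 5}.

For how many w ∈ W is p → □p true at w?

4

1: p is T, □p is F. ✗
2: p is T, □p is T. ✓
3: p is T, □p is T. ✓
4: p is F, □p is T. ✓
5: p is T, □p is T. ✓
Satisfying worlds: {2, 3, 4, 5}.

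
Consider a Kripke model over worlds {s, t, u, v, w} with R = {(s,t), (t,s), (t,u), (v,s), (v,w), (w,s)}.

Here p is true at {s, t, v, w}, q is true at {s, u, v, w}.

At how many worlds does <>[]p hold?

s: successors {t}; []p there: t:F. ✗
t: successors {s, u}; []p there: s:T, u:T. ✓
u: no successors, so <>[]p fails. ✗
v: successors {s, w}; []p there: s:T, w:T. ✓
w: successors {s}; []p there: s:T. ✓
Satisfying worlds: {t, v, w}.

3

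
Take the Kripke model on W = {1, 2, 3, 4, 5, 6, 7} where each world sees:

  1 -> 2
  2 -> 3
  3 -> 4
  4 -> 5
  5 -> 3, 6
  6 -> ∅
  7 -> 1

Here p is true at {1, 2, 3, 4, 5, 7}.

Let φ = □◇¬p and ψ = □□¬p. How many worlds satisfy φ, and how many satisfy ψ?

For □◇¬p:
1: successors {2}; ◇¬p there: 2:F. ✗
2: successors {3}; ◇¬p there: 3:F. ✗
3: successors {4}; ◇¬p there: 4:F. ✗
4: successors {5}; ◇¬p there: 5:T. ✓
5: successors {3, 6}; ◇¬p there: 3:F, 6:F. ✗
6: no successors, so □◇¬p holds vacuously. ✓
7: successors {1}; ◇¬p there: 1:F. ✗
— 2 worlds.
For □□¬p:
1: successors {2}; □¬p there: 2:F. ✗
2: successors {3}; □¬p there: 3:F. ✗
3: successors {4}; □¬p there: 4:F. ✗
4: successors {5}; □¬p there: 5:F. ✗
5: successors {3, 6}; □¬p there: 3:F, 6:T. ✗
6: no successors, so □□¬p holds vacuously. ✓
7: successors {1}; □¬p there: 1:F. ✗
— 1 world.

2 and 1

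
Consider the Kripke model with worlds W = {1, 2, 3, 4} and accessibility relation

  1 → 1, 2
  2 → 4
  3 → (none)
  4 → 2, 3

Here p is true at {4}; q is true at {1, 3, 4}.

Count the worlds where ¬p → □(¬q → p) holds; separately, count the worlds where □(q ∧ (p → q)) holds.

For ¬p → □(¬q → p):
1: ¬p is T, □(¬q → p) is F. ✗
2: ¬p is T, □(¬q → p) is T. ✓
3: ¬p is T, □(¬q → p) is T. ✓
4: ¬p is F, □(¬q → p) is F. ✓
— 3 worlds.
For □(q ∧ (p → q)):
1: successors {1, 2}; q ∧ (p → q) there: 1:T, 2:F. ✗
2: successors {4}; q ∧ (p → q) there: 4:T. ✓
3: no successors, so □(q ∧ (p → q)) holds vacuously. ✓
4: successors {2, 3}; q ∧ (p → q) there: 2:F, 3:T. ✗
— 2 worlds.

3 and 2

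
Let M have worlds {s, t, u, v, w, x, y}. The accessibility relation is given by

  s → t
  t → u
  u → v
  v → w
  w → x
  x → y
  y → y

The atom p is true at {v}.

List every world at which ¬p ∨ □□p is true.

s: ¬p is T, □□p is F. ✓
t: ¬p is T, □□p is T. ✓
u: ¬p is T, □□p is F. ✓
v: ¬p is F, □□p is F. ✗
w: ¬p is T, □□p is F. ✓
x: ¬p is T, □□p is F. ✓
y: ¬p is T, □□p is F. ✓

{s, t, u, w, x, y}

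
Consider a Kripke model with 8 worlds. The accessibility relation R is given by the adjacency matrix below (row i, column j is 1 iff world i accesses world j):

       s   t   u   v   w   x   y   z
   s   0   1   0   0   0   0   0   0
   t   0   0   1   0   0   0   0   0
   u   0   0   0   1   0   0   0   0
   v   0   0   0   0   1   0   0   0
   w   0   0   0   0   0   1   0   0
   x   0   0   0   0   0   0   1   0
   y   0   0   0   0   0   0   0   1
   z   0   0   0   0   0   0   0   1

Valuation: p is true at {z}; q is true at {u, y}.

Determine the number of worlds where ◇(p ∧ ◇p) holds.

s: successors {t}; p ∧ ◇p there: t:F. ✗
t: successors {u}; p ∧ ◇p there: u:F. ✗
u: successors {v}; p ∧ ◇p there: v:F. ✗
v: successors {w}; p ∧ ◇p there: w:F. ✗
w: successors {x}; p ∧ ◇p there: x:F. ✗
x: successors {y}; p ∧ ◇p there: y:F. ✗
y: successors {z}; p ∧ ◇p there: z:T. ✓
z: successors {z}; p ∧ ◇p there: z:T. ✓
Satisfying worlds: {y, z}.

2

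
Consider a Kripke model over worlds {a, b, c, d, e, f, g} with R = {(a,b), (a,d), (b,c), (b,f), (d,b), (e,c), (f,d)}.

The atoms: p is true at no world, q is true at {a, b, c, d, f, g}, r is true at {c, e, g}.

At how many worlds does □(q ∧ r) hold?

a: successors {b, d}; q ∧ r there: b:F, d:F. ✗
b: successors {c, f}; q ∧ r there: c:T, f:F. ✗
c: no successors, so □(q ∧ r) holds vacuously. ✓
d: successors {b}; q ∧ r there: b:F. ✗
e: successors {c}; q ∧ r there: c:T. ✓
f: successors {d}; q ∧ r there: d:F. ✗
g: no successors, so □(q ∧ r) holds vacuously. ✓
Satisfying worlds: {c, e, g}.

3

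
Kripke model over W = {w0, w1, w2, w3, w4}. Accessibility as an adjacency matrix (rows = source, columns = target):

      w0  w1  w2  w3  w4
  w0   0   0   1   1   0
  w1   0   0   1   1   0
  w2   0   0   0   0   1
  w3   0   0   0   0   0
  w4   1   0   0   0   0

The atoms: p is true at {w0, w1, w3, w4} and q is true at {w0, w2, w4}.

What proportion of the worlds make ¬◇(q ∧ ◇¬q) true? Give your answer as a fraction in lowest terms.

w0: ◇(q ∧ ◇¬q) is F. ✓
w1: ◇(q ∧ ◇¬q) is F. ✓
w2: ◇(q ∧ ◇¬q) is F. ✓
w3: ◇(q ∧ ◇¬q) is F. ✓
w4: ◇(q ∧ ◇¬q) is T. ✗
That's 4 of 5 worlds, so 4/5.

4/5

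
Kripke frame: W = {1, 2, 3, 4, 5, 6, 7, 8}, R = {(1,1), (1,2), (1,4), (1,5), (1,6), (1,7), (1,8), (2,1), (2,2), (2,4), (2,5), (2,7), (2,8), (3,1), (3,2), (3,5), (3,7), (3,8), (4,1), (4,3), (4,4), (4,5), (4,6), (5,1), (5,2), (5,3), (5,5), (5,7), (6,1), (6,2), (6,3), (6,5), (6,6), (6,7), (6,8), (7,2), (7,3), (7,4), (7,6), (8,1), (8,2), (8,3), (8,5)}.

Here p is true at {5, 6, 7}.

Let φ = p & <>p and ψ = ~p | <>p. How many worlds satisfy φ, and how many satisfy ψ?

3 and 8

For p & <>p:
1: p is F, <>p is T. ✗
2: p is F, <>p is T. ✗
3: p is F, <>p is T. ✗
4: p is F, <>p is T. ✗
5: p is T, <>p is T. ✓
6: p is T, <>p is T. ✓
7: p is T, <>p is T. ✓
8: p is F, <>p is T. ✗
— 3 worlds.
For ~p | <>p:
1: ~p is T, <>p is T. ✓
2: ~p is T, <>p is T. ✓
3: ~p is T, <>p is T. ✓
4: ~p is T, <>p is T. ✓
5: ~p is F, <>p is T. ✓
6: ~p is F, <>p is T. ✓
7: ~p is F, <>p is T. ✓
8: ~p is T, <>p is T. ✓
— 8 worlds.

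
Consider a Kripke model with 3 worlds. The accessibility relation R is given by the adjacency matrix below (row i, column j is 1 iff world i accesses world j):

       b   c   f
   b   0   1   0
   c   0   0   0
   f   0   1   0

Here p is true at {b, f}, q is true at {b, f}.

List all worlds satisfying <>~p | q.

{b, f}

b: <>~p is T, q is T. ✓
c: <>~p is F, q is F. ✗
f: <>~p is T, q is T. ✓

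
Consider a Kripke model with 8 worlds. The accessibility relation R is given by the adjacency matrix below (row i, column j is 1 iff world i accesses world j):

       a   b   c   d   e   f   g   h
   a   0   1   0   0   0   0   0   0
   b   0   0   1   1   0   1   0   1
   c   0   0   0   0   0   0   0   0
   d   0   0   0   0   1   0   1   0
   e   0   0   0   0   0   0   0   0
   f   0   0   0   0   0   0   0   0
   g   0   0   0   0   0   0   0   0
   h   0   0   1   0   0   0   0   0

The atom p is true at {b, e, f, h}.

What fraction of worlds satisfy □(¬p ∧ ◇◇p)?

a: successors {b}; ¬p ∧ ◇◇p there: b:F. ✗
b: successors {c, d, f, h}; ¬p ∧ ◇◇p there: c:F, d:F, f:F, h:F. ✗
c: no successors, so □(¬p ∧ ◇◇p) holds vacuously. ✓
d: successors {e, g}; ¬p ∧ ◇◇p there: e:F, g:F. ✗
e: no successors, so □(¬p ∧ ◇◇p) holds vacuously. ✓
f: no successors, so □(¬p ∧ ◇◇p) holds vacuously. ✓
g: no successors, so □(¬p ∧ ◇◇p) holds vacuously. ✓
h: successors {c}; ¬p ∧ ◇◇p there: c:F. ✗
That's 4 of 8 worlds, so 4/8 = 1/2.

1/2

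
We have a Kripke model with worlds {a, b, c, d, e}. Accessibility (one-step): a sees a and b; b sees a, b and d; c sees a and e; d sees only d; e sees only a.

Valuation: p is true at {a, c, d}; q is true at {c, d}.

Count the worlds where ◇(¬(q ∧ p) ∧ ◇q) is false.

3

a: successors {a, b}; ¬(q ∧ p) ∧ ◇q there: a:F, b:T. ✓
b: successors {a, b, d}; ¬(q ∧ p) ∧ ◇q there: a:F, b:T, d:F. ✓
c: successors {a, e}; ¬(q ∧ p) ∧ ◇q there: a:F, e:F. ✗
d: successors {d}; ¬(q ∧ p) ∧ ◇q there: d:F. ✗
e: successors {a}; ¬(q ∧ p) ∧ ◇q there: a:F. ✗
Satisfying worlds: {a, b}.
So ◇(¬(q ∧ p) ∧ ◇q) fails at the other 3 worlds.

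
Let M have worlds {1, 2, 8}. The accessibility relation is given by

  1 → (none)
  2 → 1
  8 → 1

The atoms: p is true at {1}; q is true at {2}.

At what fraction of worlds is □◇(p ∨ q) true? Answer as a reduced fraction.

1/3

1: no successors, so □◇(p ∨ q) holds vacuously. ✓
2: successors {1}; ◇(p ∨ q) there: 1:F. ✗
8: successors {1}; ◇(p ∨ q) there: 1:F. ✗
That's 1 of 3 worlds, so 1/3.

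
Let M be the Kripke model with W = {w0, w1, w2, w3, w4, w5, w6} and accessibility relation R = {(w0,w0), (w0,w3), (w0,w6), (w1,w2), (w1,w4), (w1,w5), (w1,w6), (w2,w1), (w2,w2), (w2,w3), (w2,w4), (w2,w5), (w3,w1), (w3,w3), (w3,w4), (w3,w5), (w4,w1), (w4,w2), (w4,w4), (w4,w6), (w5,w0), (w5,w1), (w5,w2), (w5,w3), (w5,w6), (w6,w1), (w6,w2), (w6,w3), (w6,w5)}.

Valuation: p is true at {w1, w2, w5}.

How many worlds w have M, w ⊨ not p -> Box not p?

w0: not p is T, Box not p is T. ✓
w1: not p is F, Box not p is F. ✓
w2: not p is F, Box not p is F. ✓
w3: not p is T, Box not p is F. ✗
w4: not p is T, Box not p is F. ✗
w5: not p is F, Box not p is F. ✓
w6: not p is T, Box not p is F. ✗
Satisfying worlds: {w0, w1, w2, w5}.

4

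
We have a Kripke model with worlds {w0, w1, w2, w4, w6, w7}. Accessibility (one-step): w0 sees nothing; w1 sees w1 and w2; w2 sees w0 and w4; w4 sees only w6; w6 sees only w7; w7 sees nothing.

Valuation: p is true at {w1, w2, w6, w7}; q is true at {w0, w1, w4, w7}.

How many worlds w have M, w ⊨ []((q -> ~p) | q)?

w0: no successors, so []((q -> ~p) | q) holds vacuously. ✓
w1: successors {w1, w2}; (q -> ~p) | q there: w1:T, w2:T. ✓
w2: successors {w0, w4}; (q -> ~p) | q there: w0:T, w4:T. ✓
w4: successors {w6}; (q -> ~p) | q there: w6:T. ✓
w6: successors {w7}; (q -> ~p) | q there: w7:T. ✓
w7: no successors, so []((q -> ~p) | q) holds vacuously. ✓
Satisfying worlds: {w0, w1, w2, w4, w6, w7}.

6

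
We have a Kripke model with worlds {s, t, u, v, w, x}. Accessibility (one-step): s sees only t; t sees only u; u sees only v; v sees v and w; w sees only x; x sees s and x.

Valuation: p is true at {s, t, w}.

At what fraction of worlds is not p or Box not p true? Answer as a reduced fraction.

s: not p is F, Box not p is F. ✗
t: not p is F, Box not p is T. ✓
u: not p is T, Box not p is T. ✓
v: not p is T, Box not p is F. ✓
w: not p is F, Box not p is T. ✓
x: not p is T, Box not p is F. ✓
That's 5 of 6 worlds, so 5/6.

5/6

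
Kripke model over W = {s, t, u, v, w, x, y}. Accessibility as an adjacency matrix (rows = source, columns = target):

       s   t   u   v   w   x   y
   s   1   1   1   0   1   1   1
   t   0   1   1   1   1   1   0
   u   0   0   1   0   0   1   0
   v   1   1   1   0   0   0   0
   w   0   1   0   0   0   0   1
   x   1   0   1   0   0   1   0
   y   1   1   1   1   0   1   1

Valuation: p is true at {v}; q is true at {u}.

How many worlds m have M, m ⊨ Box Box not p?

2

s: successors {s, t, u, w, x, y}; Box not p there: s:T, t:F, u:T, w:T, x:T, y:F. ✗
t: successors {t, u, v, w, x}; Box not p there: t:F, u:T, v:T, w:T, x:T. ✗
u: successors {u, x}; Box not p there: u:T, x:T. ✓
v: successors {s, t, u}; Box not p there: s:T, t:F, u:T. ✗
w: successors {t, y}; Box not p there: t:F, y:F. ✗
x: successors {s, u, x}; Box not p there: s:T, u:T, x:T. ✓
y: successors {s, t, u, v, x, y}; Box not p there: s:T, t:F, u:T, v:T, x:T, y:F. ✗
Satisfying worlds: {u, x}.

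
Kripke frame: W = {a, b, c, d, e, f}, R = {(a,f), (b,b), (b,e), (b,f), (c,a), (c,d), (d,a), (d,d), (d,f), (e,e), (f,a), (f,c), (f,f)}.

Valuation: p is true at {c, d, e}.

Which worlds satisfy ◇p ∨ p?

{b, c, d, e, f}

a: ◇p is F, p is F. ✗
b: ◇p is T, p is F. ✓
c: ◇p is T, p is T. ✓
d: ◇p is T, p is T. ✓
e: ◇p is T, p is T. ✓
f: ◇p is T, p is F. ✓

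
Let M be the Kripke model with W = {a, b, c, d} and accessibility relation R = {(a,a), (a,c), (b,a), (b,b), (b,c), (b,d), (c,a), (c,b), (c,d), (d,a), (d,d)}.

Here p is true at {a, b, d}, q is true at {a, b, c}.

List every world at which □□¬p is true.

∅

a: successors {a, c}; □¬p there: a:F, c:F. ✗
b: successors {a, b, c, d}; □¬p there: a:F, b:F, c:F, d:F. ✗
c: successors {a, b, d}; □¬p there: a:F, b:F, d:F. ✗
d: successors {a, d}; □¬p there: a:F, d:F. ✗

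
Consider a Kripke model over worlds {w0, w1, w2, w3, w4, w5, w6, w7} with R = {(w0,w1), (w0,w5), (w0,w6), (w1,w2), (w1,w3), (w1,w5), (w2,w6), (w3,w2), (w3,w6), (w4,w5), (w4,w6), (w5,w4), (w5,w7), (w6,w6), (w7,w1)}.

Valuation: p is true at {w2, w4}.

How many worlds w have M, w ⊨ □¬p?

5

w0: successors {w1, w5, w6}; ¬p there: w1:T, w5:T, w6:T. ✓
w1: successors {w2, w3, w5}; ¬p there: w2:F, w3:T, w5:T. ✗
w2: successors {w6}; ¬p there: w6:T. ✓
w3: successors {w2, w6}; ¬p there: w2:F, w6:T. ✗
w4: successors {w5, w6}; ¬p there: w5:T, w6:T. ✓
w5: successors {w4, w7}; ¬p there: w4:F, w7:T. ✗
w6: successors {w6}; ¬p there: w6:T. ✓
w7: successors {w1}; ¬p there: w1:T. ✓
Satisfying worlds: {w0, w2, w4, w6, w7}.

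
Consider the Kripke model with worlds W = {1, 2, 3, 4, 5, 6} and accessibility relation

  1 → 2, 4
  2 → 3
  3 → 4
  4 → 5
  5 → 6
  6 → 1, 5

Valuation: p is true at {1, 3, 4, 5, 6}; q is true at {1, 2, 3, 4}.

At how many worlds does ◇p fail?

1: successors {2, 4}; p there: 2:F, 4:T. ✓
2: successors {3}; p there: 3:T. ✓
3: successors {4}; p there: 4:T. ✓
4: successors {5}; p there: 5:T. ✓
5: successors {6}; p there: 6:T. ✓
6: successors {1, 5}; p there: 1:T, 5:T. ✓
Satisfying worlds: {1, 2, 3, 4, 5, 6}.
So ◇p fails at the other 0 worlds.

0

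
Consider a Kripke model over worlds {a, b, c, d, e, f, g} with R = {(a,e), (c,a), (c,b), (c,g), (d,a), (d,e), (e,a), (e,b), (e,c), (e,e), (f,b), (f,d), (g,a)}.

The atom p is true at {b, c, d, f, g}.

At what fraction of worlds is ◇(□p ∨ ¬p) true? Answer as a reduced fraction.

6/7

a: successors {e}; □p ∨ ¬p there: e:T. ✓
b: no successors, so ◇(□p ∨ ¬p) fails. ✗
c: successors {a, b, g}; □p ∨ ¬p there: a:T, b:T, g:F. ✓
d: successors {a, e}; □p ∨ ¬p there: a:T, e:T. ✓
e: successors {a, b, c, e}; □p ∨ ¬p there: a:T, b:T, c:F, e:T. ✓
f: successors {b, d}; □p ∨ ¬p there: b:T, d:F. ✓
g: successors {a}; □p ∨ ¬p there: a:T. ✓
That's 6 of 7 worlds, so 6/7.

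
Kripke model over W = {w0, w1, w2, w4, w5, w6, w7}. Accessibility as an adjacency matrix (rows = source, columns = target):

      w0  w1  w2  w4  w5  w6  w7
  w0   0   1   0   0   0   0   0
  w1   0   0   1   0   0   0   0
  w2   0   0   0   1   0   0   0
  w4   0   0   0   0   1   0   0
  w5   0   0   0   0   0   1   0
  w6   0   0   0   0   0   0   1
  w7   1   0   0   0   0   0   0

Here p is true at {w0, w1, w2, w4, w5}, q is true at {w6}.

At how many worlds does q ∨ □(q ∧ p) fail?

6

w0: q is F, □(q ∧ p) is F. ✗
w1: q is F, □(q ∧ p) is F. ✗
w2: q is F, □(q ∧ p) is F. ✗
w4: q is F, □(q ∧ p) is F. ✗
w5: q is F, □(q ∧ p) is F. ✗
w6: q is T, □(q ∧ p) is F. ✓
w7: q is F, □(q ∧ p) is F. ✗
Satisfying worlds: {w6}.
So q ∨ □(q ∧ p) fails at the other 6 worlds.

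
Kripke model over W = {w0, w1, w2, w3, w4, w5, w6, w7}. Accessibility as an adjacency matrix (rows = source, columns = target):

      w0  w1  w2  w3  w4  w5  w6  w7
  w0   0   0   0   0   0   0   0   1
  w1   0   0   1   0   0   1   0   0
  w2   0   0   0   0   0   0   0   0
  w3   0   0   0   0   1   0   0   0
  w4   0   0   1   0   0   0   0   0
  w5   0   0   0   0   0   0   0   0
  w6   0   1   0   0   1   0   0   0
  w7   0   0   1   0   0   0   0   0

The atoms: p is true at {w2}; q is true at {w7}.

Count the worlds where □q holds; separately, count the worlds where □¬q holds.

3 and 7

For □q:
w0: successors {w7}; q there: w7:T. ✓
w1: successors {w2, w5}; q there: w2:F, w5:F. ✗
w2: no successors, so □q holds vacuously. ✓
w3: successors {w4}; q there: w4:F. ✗
w4: successors {w2}; q there: w2:F. ✗
w5: no successors, so □q holds vacuously. ✓
w6: successors {w1, w4}; q there: w1:F, w4:F. ✗
w7: successors {w2}; q there: w2:F. ✗
— 3 worlds.
For □¬q:
w0: successors {w7}; ¬q there: w7:F. ✗
w1: successors {w2, w5}; ¬q there: w2:T, w5:T. ✓
w2: no successors, so □¬q holds vacuously. ✓
w3: successors {w4}; ¬q there: w4:T. ✓
w4: successors {w2}; ¬q there: w2:T. ✓
w5: no successors, so □¬q holds vacuously. ✓
w6: successors {w1, w4}; ¬q there: w1:T, w4:T. ✓
w7: successors {w2}; ¬q there: w2:T. ✓
— 7 worlds.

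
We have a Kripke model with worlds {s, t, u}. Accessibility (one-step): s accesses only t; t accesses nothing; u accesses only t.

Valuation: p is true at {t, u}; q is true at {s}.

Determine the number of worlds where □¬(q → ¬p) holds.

1

s: successors {t}; ¬(q → ¬p) there: t:F. ✗
t: no successors, so □¬(q → ¬p) holds vacuously. ✓
u: successors {t}; ¬(q → ¬p) there: t:F. ✗
Satisfying worlds: {t}.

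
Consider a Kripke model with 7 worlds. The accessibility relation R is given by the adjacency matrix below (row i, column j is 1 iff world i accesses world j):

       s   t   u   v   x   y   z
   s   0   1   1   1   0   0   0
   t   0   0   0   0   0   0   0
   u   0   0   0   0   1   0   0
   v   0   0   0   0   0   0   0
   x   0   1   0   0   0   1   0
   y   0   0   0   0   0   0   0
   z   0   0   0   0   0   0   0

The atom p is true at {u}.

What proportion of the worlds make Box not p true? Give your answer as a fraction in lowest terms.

s: successors {t, u, v}; not p there: t:T, u:F, v:T. ✗
t: no successors, so Box not p holds vacuously. ✓
u: successors {x}; not p there: x:T. ✓
v: no successors, so Box not p holds vacuously. ✓
x: successors {t, y}; not p there: t:T, y:T. ✓
y: no successors, so Box not p holds vacuously. ✓
z: no successors, so Box not p holds vacuously. ✓
That's 6 of 7 worlds, so 6/7.

6/7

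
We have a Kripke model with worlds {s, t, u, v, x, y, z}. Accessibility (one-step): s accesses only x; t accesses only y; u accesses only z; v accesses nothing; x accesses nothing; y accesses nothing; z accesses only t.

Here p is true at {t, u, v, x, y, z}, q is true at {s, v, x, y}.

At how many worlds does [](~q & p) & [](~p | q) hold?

3

s: [](~q & p) is F, [](~p | q) is T. ✗
t: [](~q & p) is F, [](~p | q) is T. ✗
u: [](~q & p) is T, [](~p | q) is F. ✗
v: [](~q & p) is T, [](~p | q) is T. ✓
x: [](~q & p) is T, [](~p | q) is T. ✓
y: [](~q & p) is T, [](~p | q) is T. ✓
z: [](~q & p) is T, [](~p | q) is F. ✗
Satisfying worlds: {v, x, y}.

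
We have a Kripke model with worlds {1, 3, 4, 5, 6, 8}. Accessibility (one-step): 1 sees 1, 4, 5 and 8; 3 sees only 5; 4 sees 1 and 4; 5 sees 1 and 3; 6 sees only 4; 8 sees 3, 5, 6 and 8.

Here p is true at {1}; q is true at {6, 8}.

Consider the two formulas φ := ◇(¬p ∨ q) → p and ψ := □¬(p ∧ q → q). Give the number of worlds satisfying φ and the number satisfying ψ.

1 and 0

For ◇(¬p ∨ q) → p:
1: ◇(¬p ∨ q) is T, p is T. ✓
3: ◇(¬p ∨ q) is T, p is F. ✗
4: ◇(¬p ∨ q) is T, p is F. ✗
5: ◇(¬p ∨ q) is T, p is F. ✗
6: ◇(¬p ∨ q) is T, p is F. ✗
8: ◇(¬p ∨ q) is T, p is F. ✗
— 1 world.
For □¬(p ∧ q → q):
1: successors {1, 4, 5, 8}; ¬(p ∧ q → q) there: 1:F, 4:F, 5:F, 8:F. ✗
3: successors {5}; ¬(p ∧ q → q) there: 5:F. ✗
4: successors {1, 4}; ¬(p ∧ q → q) there: 1:F, 4:F. ✗
5: successors {1, 3}; ¬(p ∧ q → q) there: 1:F, 3:F. ✗
6: successors {4}; ¬(p ∧ q → q) there: 4:F. ✗
8: successors {3, 5, 6, 8}; ¬(p ∧ q → q) there: 3:F, 5:F, 6:F, 8:F. ✗
— 0 worlds.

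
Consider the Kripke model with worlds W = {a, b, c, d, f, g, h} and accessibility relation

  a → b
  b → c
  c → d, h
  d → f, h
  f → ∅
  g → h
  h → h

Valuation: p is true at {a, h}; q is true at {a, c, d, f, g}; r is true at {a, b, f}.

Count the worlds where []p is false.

4

a: successors {b}; p there: b:F. ✗
b: successors {c}; p there: c:F. ✗
c: successors {d, h}; p there: d:F, h:T. ✗
d: successors {f, h}; p there: f:F, h:T. ✗
f: no successors, so []p holds vacuously. ✓
g: successors {h}; p there: h:T. ✓
h: successors {h}; p there: h:T. ✓
Satisfying worlds: {f, g, h}.
So []p fails at the other 4 worlds.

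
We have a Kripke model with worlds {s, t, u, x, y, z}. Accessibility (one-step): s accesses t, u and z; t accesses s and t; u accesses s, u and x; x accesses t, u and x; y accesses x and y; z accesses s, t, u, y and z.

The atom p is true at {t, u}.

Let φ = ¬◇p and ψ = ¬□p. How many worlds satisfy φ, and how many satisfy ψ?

1 and 6

For ¬◇p:
s: ◇p is T. ✗
t: ◇p is T. ✗
u: ◇p is T. ✗
x: ◇p is T. ✗
y: ◇p is F. ✓
z: ◇p is T. ✗
— 1 world.
For ¬□p:
s: □p is F. ✓
t: □p is F. ✓
u: □p is F. ✓
x: □p is F. ✓
y: □p is F. ✓
z: □p is F. ✓
— 6 worlds.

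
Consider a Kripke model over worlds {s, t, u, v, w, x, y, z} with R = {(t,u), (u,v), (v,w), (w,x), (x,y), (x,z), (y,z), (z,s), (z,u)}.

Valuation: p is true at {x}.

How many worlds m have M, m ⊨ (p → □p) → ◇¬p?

s: p → □p is T, ◇¬p is F. ✗
t: p → □p is T, ◇¬p is T. ✓
u: p → □p is T, ◇¬p is T. ✓
v: p → □p is T, ◇¬p is T. ✓
w: p → □p is T, ◇¬p is F. ✗
x: p → □p is F, ◇¬p is T. ✓
y: p → □p is T, ◇¬p is T. ✓
z: p → □p is T, ◇¬p is T. ✓
Satisfying worlds: {t, u, v, x, y, z}.

6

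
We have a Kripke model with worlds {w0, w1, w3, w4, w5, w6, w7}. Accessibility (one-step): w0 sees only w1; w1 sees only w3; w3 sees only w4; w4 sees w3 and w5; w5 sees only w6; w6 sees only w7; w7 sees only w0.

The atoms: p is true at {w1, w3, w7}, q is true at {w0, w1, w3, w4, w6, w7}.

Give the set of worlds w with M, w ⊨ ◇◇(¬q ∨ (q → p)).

w0: successors {w1}; ◇(¬q ∨ (q → p)) there: w1:T. ✓
w1: successors {w3}; ◇(¬q ∨ (q → p)) there: w3:F. ✗
w3: successors {w4}; ◇(¬q ∨ (q → p)) there: w4:T. ✓
w4: successors {w3, w5}; ◇(¬q ∨ (q → p)) there: w3:F, w5:F. ✗
w5: successors {w6}; ◇(¬q ∨ (q → p)) there: w6:T. ✓
w6: successors {w7}; ◇(¬q ∨ (q → p)) there: w7:F. ✗
w7: successors {w0}; ◇(¬q ∨ (q → p)) there: w0:T. ✓

{w0, w3, w5, w7}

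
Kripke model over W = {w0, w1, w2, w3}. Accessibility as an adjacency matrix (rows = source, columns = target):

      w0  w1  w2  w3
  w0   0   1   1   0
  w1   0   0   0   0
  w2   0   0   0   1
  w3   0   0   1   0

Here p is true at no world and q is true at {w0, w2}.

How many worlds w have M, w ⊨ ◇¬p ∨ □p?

w0: ◇¬p is T, □p is F. ✓
w1: ◇¬p is F, □p is T. ✓
w2: ◇¬p is T, □p is F. ✓
w3: ◇¬p is T, □p is F. ✓
Satisfying worlds: {w0, w1, w2, w3}.

4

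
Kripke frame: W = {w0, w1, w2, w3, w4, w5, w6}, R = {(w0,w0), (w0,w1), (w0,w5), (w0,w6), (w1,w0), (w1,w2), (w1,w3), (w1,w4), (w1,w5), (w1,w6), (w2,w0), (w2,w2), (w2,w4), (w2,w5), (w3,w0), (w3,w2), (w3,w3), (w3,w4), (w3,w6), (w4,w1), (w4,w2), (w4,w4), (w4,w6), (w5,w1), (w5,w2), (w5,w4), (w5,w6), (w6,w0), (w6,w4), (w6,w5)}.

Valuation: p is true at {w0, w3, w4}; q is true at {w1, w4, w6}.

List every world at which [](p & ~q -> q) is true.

w0: successors {w0, w1, w5, w6}; p & ~q -> q there: w0:F, w1:T, w5:T, w6:T. ✗
w1: successors {w0, w2, w3, w4, w5, w6}; p & ~q -> q there: w0:F, w2:T, w3:F, w4:T, w5:T, w6:T. ✗
w2: successors {w0, w2, w4, w5}; p & ~q -> q there: w0:F, w2:T, w4:T, w5:T. ✗
w3: successors {w0, w2, w3, w4, w6}; p & ~q -> q there: w0:F, w2:T, w3:F, w4:T, w6:T. ✗
w4: successors {w1, w2, w4, w6}; p & ~q -> q there: w1:T, w2:T, w4:T, w6:T. ✓
w5: successors {w1, w2, w4, w6}; p & ~q -> q there: w1:T, w2:T, w4:T, w6:T. ✓
w6: successors {w0, w4, w5}; p & ~q -> q there: w0:F, w4:T, w5:T. ✗

{w4, w5}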